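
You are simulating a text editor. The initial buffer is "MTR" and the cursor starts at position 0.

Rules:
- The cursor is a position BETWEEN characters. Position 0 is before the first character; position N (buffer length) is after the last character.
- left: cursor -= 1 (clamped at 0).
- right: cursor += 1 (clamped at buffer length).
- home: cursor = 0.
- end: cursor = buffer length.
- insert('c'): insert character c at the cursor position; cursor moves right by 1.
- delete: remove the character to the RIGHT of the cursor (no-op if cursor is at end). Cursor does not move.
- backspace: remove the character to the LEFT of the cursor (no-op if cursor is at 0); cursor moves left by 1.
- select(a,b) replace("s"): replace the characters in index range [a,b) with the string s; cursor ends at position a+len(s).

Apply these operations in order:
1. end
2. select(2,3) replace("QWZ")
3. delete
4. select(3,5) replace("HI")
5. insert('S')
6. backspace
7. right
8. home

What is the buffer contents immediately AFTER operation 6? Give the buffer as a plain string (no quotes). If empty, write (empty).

After op 1 (end): buf='MTR' cursor=3
After op 2 (select(2,3) replace("QWZ")): buf='MTQWZ' cursor=5
After op 3 (delete): buf='MTQWZ' cursor=5
After op 4 (select(3,5) replace("HI")): buf='MTQHI' cursor=5
After op 5 (insert('S')): buf='MTQHIS' cursor=6
After op 6 (backspace): buf='MTQHI' cursor=5

Answer: MTQHI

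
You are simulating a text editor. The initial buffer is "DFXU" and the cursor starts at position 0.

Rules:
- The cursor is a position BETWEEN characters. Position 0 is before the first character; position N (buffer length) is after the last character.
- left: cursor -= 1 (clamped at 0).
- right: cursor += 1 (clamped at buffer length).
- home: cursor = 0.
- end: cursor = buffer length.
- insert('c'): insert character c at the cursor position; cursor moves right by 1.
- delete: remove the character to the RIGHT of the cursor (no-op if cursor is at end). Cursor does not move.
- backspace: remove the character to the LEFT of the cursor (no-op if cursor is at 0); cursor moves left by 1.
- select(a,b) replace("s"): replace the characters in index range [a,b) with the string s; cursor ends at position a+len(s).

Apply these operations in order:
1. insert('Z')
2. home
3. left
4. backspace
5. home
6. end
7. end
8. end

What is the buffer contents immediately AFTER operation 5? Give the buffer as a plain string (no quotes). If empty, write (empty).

After op 1 (insert('Z')): buf='ZDFXU' cursor=1
After op 2 (home): buf='ZDFXU' cursor=0
After op 3 (left): buf='ZDFXU' cursor=0
After op 4 (backspace): buf='ZDFXU' cursor=0
After op 5 (home): buf='ZDFXU' cursor=0

Answer: ZDFXU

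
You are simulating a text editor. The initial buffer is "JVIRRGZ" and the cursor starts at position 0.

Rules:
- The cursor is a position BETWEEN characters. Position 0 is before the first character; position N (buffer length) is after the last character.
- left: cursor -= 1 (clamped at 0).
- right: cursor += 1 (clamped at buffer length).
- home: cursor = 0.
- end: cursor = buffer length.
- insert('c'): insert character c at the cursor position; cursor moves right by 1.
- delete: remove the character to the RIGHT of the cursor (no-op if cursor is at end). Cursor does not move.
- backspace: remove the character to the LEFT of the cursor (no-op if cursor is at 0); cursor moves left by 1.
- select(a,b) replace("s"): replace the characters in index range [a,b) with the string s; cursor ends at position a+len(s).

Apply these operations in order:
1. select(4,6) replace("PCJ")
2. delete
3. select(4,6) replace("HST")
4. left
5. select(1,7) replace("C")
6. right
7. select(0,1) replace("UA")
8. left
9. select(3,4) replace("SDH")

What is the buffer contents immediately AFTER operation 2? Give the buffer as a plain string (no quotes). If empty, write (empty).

Answer: JVIRPCJ

Derivation:
After op 1 (select(4,6) replace("PCJ")): buf='JVIRPCJZ' cursor=7
After op 2 (delete): buf='JVIRPCJ' cursor=7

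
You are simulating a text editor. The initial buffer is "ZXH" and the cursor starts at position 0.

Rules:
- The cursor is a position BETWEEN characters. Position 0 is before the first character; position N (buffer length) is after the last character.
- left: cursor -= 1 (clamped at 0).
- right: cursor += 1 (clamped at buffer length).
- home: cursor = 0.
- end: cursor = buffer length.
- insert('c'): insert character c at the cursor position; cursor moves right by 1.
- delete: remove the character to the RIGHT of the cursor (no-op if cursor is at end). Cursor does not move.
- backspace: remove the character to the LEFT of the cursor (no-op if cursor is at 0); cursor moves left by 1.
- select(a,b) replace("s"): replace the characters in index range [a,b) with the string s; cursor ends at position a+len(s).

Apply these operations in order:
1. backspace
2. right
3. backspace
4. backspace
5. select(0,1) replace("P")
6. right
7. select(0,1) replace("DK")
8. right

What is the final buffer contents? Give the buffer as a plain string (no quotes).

Answer: DKH

Derivation:
After op 1 (backspace): buf='ZXH' cursor=0
After op 2 (right): buf='ZXH' cursor=1
After op 3 (backspace): buf='XH' cursor=0
After op 4 (backspace): buf='XH' cursor=0
After op 5 (select(0,1) replace("P")): buf='PH' cursor=1
After op 6 (right): buf='PH' cursor=2
After op 7 (select(0,1) replace("DK")): buf='DKH' cursor=2
After op 8 (right): buf='DKH' cursor=3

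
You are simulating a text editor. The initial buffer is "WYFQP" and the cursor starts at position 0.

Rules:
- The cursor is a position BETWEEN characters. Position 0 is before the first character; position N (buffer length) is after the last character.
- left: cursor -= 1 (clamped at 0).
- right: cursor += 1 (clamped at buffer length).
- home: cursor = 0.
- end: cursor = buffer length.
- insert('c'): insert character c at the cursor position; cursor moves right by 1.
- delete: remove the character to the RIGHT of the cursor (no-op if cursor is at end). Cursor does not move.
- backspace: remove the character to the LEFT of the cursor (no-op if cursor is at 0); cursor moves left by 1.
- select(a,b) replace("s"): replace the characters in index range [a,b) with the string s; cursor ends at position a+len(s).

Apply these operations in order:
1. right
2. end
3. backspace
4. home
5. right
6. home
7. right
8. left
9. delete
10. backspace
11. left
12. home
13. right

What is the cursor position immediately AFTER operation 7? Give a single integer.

Answer: 1

Derivation:
After op 1 (right): buf='WYFQP' cursor=1
After op 2 (end): buf='WYFQP' cursor=5
After op 3 (backspace): buf='WYFQ' cursor=4
After op 4 (home): buf='WYFQ' cursor=0
After op 5 (right): buf='WYFQ' cursor=1
After op 6 (home): buf='WYFQ' cursor=0
After op 7 (right): buf='WYFQ' cursor=1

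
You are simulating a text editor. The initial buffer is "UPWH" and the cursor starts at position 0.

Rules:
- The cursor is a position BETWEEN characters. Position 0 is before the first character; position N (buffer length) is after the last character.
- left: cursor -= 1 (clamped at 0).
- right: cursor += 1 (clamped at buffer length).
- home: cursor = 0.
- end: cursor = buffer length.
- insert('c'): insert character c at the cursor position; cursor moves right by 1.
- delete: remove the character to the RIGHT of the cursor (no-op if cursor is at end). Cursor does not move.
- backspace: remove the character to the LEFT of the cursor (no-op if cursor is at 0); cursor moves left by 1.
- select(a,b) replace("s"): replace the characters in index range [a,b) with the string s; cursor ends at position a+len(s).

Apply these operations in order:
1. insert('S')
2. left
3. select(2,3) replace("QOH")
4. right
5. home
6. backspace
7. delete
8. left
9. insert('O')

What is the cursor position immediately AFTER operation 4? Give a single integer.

Answer: 6

Derivation:
After op 1 (insert('S')): buf='SUPWH' cursor=1
After op 2 (left): buf='SUPWH' cursor=0
After op 3 (select(2,3) replace("QOH")): buf='SUQOHWH' cursor=5
After op 4 (right): buf='SUQOHWH' cursor=6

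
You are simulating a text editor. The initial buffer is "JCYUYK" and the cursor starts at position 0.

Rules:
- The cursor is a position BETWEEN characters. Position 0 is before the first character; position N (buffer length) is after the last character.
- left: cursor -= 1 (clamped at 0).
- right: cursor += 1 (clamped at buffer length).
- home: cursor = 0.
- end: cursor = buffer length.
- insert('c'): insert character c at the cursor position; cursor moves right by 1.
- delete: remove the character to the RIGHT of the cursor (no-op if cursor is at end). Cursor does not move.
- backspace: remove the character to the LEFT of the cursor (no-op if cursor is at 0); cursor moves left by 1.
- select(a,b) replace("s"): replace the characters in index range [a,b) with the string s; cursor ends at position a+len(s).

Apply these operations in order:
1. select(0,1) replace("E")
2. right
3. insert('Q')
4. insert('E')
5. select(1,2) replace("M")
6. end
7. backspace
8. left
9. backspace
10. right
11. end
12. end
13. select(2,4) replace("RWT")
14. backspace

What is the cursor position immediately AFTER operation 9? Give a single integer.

After op 1 (select(0,1) replace("E")): buf='ECYUYK' cursor=1
After op 2 (right): buf='ECYUYK' cursor=2
After op 3 (insert('Q')): buf='ECQYUYK' cursor=3
After op 4 (insert('E')): buf='ECQEYUYK' cursor=4
After op 5 (select(1,2) replace("M")): buf='EMQEYUYK' cursor=2
After op 6 (end): buf='EMQEYUYK' cursor=8
After op 7 (backspace): buf='EMQEYUY' cursor=7
After op 8 (left): buf='EMQEYUY' cursor=6
After op 9 (backspace): buf='EMQEYY' cursor=5

Answer: 5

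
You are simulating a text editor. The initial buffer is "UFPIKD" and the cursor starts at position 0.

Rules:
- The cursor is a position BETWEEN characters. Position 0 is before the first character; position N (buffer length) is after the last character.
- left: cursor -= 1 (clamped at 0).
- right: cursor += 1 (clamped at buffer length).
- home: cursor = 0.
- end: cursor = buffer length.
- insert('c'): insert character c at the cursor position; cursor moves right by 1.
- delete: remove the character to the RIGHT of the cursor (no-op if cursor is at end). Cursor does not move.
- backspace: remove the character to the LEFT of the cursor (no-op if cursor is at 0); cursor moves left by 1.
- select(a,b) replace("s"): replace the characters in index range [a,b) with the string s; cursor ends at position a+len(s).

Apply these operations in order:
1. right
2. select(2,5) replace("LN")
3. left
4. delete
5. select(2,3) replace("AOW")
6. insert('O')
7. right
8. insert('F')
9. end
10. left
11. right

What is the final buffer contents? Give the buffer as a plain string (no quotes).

Answer: UFAOWODF

Derivation:
After op 1 (right): buf='UFPIKD' cursor=1
After op 2 (select(2,5) replace("LN")): buf='UFLND' cursor=4
After op 3 (left): buf='UFLND' cursor=3
After op 4 (delete): buf='UFLD' cursor=3
After op 5 (select(2,3) replace("AOW")): buf='UFAOWD' cursor=5
After op 6 (insert('O')): buf='UFAOWOD' cursor=6
After op 7 (right): buf='UFAOWOD' cursor=7
After op 8 (insert('F')): buf='UFAOWODF' cursor=8
After op 9 (end): buf='UFAOWODF' cursor=8
After op 10 (left): buf='UFAOWODF' cursor=7
After op 11 (right): buf='UFAOWODF' cursor=8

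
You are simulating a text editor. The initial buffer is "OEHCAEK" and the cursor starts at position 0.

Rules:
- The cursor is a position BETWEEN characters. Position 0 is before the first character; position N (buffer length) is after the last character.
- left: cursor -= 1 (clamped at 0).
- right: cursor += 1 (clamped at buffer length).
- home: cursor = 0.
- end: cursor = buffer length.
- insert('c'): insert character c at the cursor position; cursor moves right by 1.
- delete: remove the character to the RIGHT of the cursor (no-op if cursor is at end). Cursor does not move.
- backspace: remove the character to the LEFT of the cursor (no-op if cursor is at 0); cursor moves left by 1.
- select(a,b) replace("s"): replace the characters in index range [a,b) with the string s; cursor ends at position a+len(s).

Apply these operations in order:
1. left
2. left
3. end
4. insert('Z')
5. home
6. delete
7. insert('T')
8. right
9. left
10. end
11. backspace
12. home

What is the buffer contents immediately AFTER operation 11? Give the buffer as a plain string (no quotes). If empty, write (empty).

After op 1 (left): buf='OEHCAEK' cursor=0
After op 2 (left): buf='OEHCAEK' cursor=0
After op 3 (end): buf='OEHCAEK' cursor=7
After op 4 (insert('Z')): buf='OEHCAEKZ' cursor=8
After op 5 (home): buf='OEHCAEKZ' cursor=0
After op 6 (delete): buf='EHCAEKZ' cursor=0
After op 7 (insert('T')): buf='TEHCAEKZ' cursor=1
After op 8 (right): buf='TEHCAEKZ' cursor=2
After op 9 (left): buf='TEHCAEKZ' cursor=1
After op 10 (end): buf='TEHCAEKZ' cursor=8
After op 11 (backspace): buf='TEHCAEK' cursor=7

Answer: TEHCAEK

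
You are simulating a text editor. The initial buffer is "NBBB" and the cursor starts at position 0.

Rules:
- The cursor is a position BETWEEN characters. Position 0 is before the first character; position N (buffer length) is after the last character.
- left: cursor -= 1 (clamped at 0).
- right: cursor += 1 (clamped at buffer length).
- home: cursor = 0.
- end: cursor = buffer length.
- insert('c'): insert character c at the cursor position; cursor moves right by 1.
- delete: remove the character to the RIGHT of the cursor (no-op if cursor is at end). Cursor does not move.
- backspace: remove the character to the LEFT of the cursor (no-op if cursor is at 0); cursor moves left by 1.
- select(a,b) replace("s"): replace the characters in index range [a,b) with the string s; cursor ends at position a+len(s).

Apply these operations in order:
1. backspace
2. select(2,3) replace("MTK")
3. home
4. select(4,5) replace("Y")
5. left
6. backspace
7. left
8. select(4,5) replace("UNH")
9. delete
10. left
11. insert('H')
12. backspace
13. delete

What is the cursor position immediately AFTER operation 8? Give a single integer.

After op 1 (backspace): buf='NBBB' cursor=0
After op 2 (select(2,3) replace("MTK")): buf='NBMTKB' cursor=5
After op 3 (home): buf='NBMTKB' cursor=0
After op 4 (select(4,5) replace("Y")): buf='NBMTYB' cursor=5
After op 5 (left): buf='NBMTYB' cursor=4
After op 6 (backspace): buf='NBMYB' cursor=3
After op 7 (left): buf='NBMYB' cursor=2
After op 8 (select(4,5) replace("UNH")): buf='NBMYUNH' cursor=7

Answer: 7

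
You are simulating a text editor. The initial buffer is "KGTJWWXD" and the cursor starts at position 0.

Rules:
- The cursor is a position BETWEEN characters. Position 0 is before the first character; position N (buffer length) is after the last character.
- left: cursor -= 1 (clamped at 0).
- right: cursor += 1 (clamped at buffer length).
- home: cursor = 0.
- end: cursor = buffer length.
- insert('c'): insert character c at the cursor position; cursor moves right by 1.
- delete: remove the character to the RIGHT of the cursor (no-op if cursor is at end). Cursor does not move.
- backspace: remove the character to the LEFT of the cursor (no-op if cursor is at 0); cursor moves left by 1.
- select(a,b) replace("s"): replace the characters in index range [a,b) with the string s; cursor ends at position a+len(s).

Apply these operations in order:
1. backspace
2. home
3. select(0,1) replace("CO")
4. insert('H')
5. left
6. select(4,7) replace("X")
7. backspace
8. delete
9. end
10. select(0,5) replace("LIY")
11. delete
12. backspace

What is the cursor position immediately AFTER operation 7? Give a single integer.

After op 1 (backspace): buf='KGTJWWXD' cursor=0
After op 2 (home): buf='KGTJWWXD' cursor=0
After op 3 (select(0,1) replace("CO")): buf='COGTJWWXD' cursor=2
After op 4 (insert('H')): buf='COHGTJWWXD' cursor=3
After op 5 (left): buf='COHGTJWWXD' cursor=2
After op 6 (select(4,7) replace("X")): buf='COHGXWXD' cursor=5
After op 7 (backspace): buf='COHGWXD' cursor=4

Answer: 4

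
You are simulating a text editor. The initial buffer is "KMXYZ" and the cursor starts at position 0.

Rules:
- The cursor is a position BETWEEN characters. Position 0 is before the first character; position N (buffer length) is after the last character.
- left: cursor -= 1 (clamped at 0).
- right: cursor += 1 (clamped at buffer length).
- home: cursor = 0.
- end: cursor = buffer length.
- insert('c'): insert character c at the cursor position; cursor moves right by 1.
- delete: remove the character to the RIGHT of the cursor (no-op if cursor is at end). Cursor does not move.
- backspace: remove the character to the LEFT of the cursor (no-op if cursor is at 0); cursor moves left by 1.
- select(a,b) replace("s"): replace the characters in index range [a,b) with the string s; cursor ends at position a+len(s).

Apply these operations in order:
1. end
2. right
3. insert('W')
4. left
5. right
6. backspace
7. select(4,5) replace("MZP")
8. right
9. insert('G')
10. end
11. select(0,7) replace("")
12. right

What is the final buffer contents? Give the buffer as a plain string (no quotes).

After op 1 (end): buf='KMXYZ' cursor=5
After op 2 (right): buf='KMXYZ' cursor=5
After op 3 (insert('W')): buf='KMXYZW' cursor=6
After op 4 (left): buf='KMXYZW' cursor=5
After op 5 (right): buf='KMXYZW' cursor=6
After op 6 (backspace): buf='KMXYZ' cursor=5
After op 7 (select(4,5) replace("MZP")): buf='KMXYMZP' cursor=7
After op 8 (right): buf='KMXYMZP' cursor=7
After op 9 (insert('G')): buf='KMXYMZPG' cursor=8
After op 10 (end): buf='KMXYMZPG' cursor=8
After op 11 (select(0,7) replace("")): buf='G' cursor=0
After op 12 (right): buf='G' cursor=1

Answer: G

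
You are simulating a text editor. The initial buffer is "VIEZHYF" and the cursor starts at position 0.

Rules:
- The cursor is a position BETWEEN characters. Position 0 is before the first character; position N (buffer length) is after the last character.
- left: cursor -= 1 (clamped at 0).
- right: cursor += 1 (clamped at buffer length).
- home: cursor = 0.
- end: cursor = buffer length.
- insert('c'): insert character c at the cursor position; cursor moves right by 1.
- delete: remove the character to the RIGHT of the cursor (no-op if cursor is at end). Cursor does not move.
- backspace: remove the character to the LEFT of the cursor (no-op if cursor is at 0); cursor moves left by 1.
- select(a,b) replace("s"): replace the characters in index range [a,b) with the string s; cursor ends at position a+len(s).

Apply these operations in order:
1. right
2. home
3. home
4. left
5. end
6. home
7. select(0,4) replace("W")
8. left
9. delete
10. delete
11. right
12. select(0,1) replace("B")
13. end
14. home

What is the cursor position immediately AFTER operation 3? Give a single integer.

Answer: 0

Derivation:
After op 1 (right): buf='VIEZHYF' cursor=1
After op 2 (home): buf='VIEZHYF' cursor=0
After op 3 (home): buf='VIEZHYF' cursor=0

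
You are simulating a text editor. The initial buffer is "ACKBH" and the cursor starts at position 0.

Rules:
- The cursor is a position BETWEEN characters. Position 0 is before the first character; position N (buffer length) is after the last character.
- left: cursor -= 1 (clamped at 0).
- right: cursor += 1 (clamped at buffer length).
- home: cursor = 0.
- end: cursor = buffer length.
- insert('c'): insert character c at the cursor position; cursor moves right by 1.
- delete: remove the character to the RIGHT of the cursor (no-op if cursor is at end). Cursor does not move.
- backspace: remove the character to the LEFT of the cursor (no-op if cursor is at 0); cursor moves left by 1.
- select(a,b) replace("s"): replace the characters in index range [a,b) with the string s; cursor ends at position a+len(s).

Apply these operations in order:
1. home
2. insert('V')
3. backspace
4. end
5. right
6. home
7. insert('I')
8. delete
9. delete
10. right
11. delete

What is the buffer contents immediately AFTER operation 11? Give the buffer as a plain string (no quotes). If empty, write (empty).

Answer: IKH

Derivation:
After op 1 (home): buf='ACKBH' cursor=0
After op 2 (insert('V')): buf='VACKBH' cursor=1
After op 3 (backspace): buf='ACKBH' cursor=0
After op 4 (end): buf='ACKBH' cursor=5
After op 5 (right): buf='ACKBH' cursor=5
After op 6 (home): buf='ACKBH' cursor=0
After op 7 (insert('I')): buf='IACKBH' cursor=1
After op 8 (delete): buf='ICKBH' cursor=1
After op 9 (delete): buf='IKBH' cursor=1
After op 10 (right): buf='IKBH' cursor=2
After op 11 (delete): buf='IKH' cursor=2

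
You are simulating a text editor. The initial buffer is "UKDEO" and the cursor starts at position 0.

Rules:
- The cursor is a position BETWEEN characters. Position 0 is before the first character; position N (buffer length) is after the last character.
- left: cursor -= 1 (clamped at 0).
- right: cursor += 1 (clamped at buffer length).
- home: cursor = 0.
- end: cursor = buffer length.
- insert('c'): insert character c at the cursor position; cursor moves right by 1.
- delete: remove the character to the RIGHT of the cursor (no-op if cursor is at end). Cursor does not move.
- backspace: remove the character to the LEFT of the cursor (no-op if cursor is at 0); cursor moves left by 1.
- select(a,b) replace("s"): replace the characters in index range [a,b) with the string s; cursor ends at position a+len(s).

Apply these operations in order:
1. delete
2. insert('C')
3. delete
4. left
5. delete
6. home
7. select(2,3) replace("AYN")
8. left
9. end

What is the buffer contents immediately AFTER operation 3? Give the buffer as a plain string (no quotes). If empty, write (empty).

Answer: CDEO

Derivation:
After op 1 (delete): buf='KDEO' cursor=0
After op 2 (insert('C')): buf='CKDEO' cursor=1
After op 3 (delete): buf='CDEO' cursor=1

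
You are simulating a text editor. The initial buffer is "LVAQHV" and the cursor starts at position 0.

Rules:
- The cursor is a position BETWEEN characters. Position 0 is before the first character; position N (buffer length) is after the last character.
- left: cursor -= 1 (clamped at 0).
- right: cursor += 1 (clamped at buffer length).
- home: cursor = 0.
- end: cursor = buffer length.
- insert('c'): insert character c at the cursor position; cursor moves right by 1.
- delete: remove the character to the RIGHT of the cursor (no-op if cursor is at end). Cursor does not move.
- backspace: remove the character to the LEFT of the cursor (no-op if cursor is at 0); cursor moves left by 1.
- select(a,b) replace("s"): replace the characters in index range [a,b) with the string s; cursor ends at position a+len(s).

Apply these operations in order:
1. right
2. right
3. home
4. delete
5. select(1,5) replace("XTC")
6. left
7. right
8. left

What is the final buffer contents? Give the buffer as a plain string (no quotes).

Answer: VXTC

Derivation:
After op 1 (right): buf='LVAQHV' cursor=1
After op 2 (right): buf='LVAQHV' cursor=2
After op 3 (home): buf='LVAQHV' cursor=0
After op 4 (delete): buf='VAQHV' cursor=0
After op 5 (select(1,5) replace("XTC")): buf='VXTC' cursor=4
After op 6 (left): buf='VXTC' cursor=3
After op 7 (right): buf='VXTC' cursor=4
After op 8 (left): buf='VXTC' cursor=3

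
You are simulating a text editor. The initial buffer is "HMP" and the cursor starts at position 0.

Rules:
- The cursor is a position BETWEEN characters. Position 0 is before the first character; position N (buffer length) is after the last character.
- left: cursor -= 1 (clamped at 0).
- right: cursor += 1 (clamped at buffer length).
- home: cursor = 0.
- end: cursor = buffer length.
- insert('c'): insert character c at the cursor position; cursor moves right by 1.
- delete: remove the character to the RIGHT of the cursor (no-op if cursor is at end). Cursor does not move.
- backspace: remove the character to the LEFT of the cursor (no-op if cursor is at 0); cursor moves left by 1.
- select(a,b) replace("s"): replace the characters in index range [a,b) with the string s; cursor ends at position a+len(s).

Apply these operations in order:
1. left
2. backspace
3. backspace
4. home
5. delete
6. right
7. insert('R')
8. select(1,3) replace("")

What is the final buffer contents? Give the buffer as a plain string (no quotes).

After op 1 (left): buf='HMP' cursor=0
After op 2 (backspace): buf='HMP' cursor=0
After op 3 (backspace): buf='HMP' cursor=0
After op 4 (home): buf='HMP' cursor=0
After op 5 (delete): buf='MP' cursor=0
After op 6 (right): buf='MP' cursor=1
After op 7 (insert('R')): buf='MRP' cursor=2
After op 8 (select(1,3) replace("")): buf='M' cursor=1

Answer: M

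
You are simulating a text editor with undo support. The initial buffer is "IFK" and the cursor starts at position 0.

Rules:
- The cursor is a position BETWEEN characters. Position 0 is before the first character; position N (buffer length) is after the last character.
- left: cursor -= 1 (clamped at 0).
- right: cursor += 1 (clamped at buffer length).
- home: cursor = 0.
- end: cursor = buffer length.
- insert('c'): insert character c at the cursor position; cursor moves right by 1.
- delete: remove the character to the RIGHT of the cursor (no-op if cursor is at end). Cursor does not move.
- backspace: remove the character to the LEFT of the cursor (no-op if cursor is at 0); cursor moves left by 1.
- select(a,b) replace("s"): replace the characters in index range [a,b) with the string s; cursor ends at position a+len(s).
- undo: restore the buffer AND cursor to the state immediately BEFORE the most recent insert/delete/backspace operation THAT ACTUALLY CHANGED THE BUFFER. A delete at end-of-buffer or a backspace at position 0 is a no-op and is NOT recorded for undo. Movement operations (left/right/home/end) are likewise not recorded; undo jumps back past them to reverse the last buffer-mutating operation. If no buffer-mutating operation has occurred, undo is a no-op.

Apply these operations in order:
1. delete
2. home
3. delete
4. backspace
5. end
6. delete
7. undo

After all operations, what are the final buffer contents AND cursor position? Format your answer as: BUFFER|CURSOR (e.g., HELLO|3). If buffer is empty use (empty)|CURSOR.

After op 1 (delete): buf='FK' cursor=0
After op 2 (home): buf='FK' cursor=0
After op 3 (delete): buf='K' cursor=0
After op 4 (backspace): buf='K' cursor=0
After op 5 (end): buf='K' cursor=1
After op 6 (delete): buf='K' cursor=1
After op 7 (undo): buf='FK' cursor=0

Answer: FK|0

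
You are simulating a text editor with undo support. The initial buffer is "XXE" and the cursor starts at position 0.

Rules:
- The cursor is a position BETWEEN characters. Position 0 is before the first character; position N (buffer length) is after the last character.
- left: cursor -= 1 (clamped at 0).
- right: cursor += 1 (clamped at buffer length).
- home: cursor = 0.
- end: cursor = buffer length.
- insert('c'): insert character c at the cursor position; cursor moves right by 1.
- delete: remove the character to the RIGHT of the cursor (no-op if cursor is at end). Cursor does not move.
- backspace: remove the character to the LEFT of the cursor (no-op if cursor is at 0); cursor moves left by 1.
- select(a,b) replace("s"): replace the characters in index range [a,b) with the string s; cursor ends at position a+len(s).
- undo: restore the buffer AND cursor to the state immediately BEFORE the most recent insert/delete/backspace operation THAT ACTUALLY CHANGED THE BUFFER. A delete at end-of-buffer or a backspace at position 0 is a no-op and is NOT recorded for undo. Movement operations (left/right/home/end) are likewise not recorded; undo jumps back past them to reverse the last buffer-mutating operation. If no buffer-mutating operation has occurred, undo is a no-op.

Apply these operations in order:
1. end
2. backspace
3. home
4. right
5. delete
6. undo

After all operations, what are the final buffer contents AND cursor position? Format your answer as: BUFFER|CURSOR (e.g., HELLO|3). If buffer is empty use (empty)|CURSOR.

After op 1 (end): buf='XXE' cursor=3
After op 2 (backspace): buf='XX' cursor=2
After op 3 (home): buf='XX' cursor=0
After op 4 (right): buf='XX' cursor=1
After op 5 (delete): buf='X' cursor=1
After op 6 (undo): buf='XX' cursor=1

Answer: XX|1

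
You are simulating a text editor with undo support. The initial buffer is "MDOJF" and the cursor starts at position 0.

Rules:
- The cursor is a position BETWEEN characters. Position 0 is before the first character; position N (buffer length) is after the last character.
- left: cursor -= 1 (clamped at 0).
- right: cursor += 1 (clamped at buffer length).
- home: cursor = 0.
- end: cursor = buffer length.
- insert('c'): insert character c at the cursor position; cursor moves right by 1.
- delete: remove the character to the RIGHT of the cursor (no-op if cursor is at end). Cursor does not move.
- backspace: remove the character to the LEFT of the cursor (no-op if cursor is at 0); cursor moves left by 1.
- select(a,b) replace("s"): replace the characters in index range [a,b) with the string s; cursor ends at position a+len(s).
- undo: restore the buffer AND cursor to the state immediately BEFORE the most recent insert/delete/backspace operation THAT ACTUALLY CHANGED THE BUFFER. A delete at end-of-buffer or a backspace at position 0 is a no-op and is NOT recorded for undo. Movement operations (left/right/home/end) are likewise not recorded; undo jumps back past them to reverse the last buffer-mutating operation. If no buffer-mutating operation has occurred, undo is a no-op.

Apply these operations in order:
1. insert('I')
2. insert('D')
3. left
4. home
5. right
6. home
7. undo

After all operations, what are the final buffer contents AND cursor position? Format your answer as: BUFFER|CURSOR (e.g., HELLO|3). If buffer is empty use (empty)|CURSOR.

After op 1 (insert('I')): buf='IMDOJF' cursor=1
After op 2 (insert('D')): buf='IDMDOJF' cursor=2
After op 3 (left): buf='IDMDOJF' cursor=1
After op 4 (home): buf='IDMDOJF' cursor=0
After op 5 (right): buf='IDMDOJF' cursor=1
After op 6 (home): buf='IDMDOJF' cursor=0
After op 7 (undo): buf='IMDOJF' cursor=1

Answer: IMDOJF|1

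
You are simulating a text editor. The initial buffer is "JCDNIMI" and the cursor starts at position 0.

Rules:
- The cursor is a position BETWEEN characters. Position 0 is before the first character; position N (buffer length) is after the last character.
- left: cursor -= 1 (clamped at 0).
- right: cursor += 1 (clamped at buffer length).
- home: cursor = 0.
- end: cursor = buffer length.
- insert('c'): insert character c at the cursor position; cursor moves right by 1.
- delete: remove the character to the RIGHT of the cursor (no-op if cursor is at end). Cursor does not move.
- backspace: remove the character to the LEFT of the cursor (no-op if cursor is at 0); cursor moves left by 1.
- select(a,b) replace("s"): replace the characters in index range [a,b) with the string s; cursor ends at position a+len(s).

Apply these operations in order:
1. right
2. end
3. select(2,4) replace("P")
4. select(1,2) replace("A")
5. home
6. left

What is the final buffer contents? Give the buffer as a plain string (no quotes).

After op 1 (right): buf='JCDNIMI' cursor=1
After op 2 (end): buf='JCDNIMI' cursor=7
After op 3 (select(2,4) replace("P")): buf='JCPIMI' cursor=3
After op 4 (select(1,2) replace("A")): buf='JAPIMI' cursor=2
After op 5 (home): buf='JAPIMI' cursor=0
After op 6 (left): buf='JAPIMI' cursor=0

Answer: JAPIMI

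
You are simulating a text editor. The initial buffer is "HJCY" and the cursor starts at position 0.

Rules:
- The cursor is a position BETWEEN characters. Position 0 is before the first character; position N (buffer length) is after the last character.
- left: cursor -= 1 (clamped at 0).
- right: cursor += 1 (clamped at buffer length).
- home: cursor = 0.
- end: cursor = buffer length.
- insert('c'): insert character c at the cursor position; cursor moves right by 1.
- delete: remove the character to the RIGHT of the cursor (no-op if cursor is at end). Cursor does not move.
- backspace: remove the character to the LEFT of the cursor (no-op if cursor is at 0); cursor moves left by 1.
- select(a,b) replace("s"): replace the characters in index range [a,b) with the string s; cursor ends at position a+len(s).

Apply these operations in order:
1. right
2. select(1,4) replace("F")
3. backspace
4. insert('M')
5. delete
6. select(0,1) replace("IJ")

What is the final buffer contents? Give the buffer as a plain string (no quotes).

Answer: IJM

Derivation:
After op 1 (right): buf='HJCY' cursor=1
After op 2 (select(1,4) replace("F")): buf='HF' cursor=2
After op 3 (backspace): buf='H' cursor=1
After op 4 (insert('M')): buf='HM' cursor=2
After op 5 (delete): buf='HM' cursor=2
After op 6 (select(0,1) replace("IJ")): buf='IJM' cursor=2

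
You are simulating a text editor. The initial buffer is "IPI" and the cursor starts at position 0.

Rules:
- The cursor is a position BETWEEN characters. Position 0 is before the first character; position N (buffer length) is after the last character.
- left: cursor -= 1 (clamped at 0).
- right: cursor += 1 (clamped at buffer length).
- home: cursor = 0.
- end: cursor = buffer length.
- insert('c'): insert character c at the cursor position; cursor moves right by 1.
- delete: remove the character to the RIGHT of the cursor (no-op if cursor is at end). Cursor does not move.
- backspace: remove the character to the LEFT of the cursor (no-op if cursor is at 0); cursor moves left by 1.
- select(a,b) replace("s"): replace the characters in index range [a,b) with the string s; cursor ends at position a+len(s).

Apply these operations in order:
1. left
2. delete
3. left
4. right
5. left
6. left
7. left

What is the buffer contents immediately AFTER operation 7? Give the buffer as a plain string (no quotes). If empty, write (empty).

After op 1 (left): buf='IPI' cursor=0
After op 2 (delete): buf='PI' cursor=0
After op 3 (left): buf='PI' cursor=0
After op 4 (right): buf='PI' cursor=1
After op 5 (left): buf='PI' cursor=0
After op 6 (left): buf='PI' cursor=0
After op 7 (left): buf='PI' cursor=0

Answer: PI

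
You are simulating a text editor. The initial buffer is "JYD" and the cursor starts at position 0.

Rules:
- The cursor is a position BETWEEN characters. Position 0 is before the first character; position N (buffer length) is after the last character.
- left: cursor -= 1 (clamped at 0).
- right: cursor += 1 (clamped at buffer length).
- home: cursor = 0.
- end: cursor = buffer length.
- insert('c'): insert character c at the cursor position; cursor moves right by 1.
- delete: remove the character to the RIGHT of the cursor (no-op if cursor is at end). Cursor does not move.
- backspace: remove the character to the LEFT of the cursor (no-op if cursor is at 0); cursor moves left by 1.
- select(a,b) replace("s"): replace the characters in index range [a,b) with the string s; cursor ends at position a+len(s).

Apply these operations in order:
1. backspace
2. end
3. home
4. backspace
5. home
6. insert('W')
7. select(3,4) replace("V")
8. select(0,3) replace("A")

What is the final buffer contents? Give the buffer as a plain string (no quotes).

Answer: AV

Derivation:
After op 1 (backspace): buf='JYD' cursor=0
After op 2 (end): buf='JYD' cursor=3
After op 3 (home): buf='JYD' cursor=0
After op 4 (backspace): buf='JYD' cursor=0
After op 5 (home): buf='JYD' cursor=0
After op 6 (insert('W')): buf='WJYD' cursor=1
After op 7 (select(3,4) replace("V")): buf='WJYV' cursor=4
After op 8 (select(0,3) replace("A")): buf='AV' cursor=1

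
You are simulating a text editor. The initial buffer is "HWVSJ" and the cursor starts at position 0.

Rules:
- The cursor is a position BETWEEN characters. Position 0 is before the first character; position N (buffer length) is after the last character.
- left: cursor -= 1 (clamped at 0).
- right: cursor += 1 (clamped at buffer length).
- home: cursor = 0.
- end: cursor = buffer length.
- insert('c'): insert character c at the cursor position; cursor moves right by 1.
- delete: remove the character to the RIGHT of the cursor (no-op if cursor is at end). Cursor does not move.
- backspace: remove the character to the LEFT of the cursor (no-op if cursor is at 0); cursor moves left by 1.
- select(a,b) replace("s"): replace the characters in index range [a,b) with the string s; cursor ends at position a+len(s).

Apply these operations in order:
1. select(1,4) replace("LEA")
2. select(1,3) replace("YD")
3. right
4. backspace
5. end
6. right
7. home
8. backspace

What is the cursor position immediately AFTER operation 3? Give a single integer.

Answer: 4

Derivation:
After op 1 (select(1,4) replace("LEA")): buf='HLEAJ' cursor=4
After op 2 (select(1,3) replace("YD")): buf='HYDAJ' cursor=3
After op 3 (right): buf='HYDAJ' cursor=4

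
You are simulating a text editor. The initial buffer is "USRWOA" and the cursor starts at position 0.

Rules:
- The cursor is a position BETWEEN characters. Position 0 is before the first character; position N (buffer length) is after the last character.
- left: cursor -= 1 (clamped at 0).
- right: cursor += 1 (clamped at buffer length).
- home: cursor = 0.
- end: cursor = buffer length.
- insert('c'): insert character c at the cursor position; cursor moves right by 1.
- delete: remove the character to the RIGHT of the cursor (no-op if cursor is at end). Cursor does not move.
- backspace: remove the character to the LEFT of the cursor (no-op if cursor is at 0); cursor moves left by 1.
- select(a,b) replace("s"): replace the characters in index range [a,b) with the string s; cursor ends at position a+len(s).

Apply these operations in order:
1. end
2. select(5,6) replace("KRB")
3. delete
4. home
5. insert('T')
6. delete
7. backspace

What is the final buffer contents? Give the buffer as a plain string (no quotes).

Answer: SRWOKRB

Derivation:
After op 1 (end): buf='USRWOA' cursor=6
After op 2 (select(5,6) replace("KRB")): buf='USRWOKRB' cursor=8
After op 3 (delete): buf='USRWOKRB' cursor=8
After op 4 (home): buf='USRWOKRB' cursor=0
After op 5 (insert('T')): buf='TUSRWOKRB' cursor=1
After op 6 (delete): buf='TSRWOKRB' cursor=1
After op 7 (backspace): buf='SRWOKRB' cursor=0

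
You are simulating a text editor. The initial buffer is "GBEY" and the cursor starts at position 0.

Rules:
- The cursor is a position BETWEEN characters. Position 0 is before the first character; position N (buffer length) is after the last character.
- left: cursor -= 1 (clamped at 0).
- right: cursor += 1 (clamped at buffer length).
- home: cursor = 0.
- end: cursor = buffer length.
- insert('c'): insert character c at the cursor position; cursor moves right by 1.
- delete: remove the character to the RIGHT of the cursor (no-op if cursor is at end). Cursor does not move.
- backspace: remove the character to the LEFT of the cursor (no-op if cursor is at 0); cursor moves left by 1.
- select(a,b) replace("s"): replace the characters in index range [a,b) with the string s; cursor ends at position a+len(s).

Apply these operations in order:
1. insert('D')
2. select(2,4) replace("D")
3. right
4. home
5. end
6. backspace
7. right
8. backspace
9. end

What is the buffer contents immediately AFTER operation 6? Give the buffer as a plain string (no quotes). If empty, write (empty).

After op 1 (insert('D')): buf='DGBEY' cursor=1
After op 2 (select(2,4) replace("D")): buf='DGDY' cursor=3
After op 3 (right): buf='DGDY' cursor=4
After op 4 (home): buf='DGDY' cursor=0
After op 5 (end): buf='DGDY' cursor=4
After op 6 (backspace): buf='DGD' cursor=3

Answer: DGD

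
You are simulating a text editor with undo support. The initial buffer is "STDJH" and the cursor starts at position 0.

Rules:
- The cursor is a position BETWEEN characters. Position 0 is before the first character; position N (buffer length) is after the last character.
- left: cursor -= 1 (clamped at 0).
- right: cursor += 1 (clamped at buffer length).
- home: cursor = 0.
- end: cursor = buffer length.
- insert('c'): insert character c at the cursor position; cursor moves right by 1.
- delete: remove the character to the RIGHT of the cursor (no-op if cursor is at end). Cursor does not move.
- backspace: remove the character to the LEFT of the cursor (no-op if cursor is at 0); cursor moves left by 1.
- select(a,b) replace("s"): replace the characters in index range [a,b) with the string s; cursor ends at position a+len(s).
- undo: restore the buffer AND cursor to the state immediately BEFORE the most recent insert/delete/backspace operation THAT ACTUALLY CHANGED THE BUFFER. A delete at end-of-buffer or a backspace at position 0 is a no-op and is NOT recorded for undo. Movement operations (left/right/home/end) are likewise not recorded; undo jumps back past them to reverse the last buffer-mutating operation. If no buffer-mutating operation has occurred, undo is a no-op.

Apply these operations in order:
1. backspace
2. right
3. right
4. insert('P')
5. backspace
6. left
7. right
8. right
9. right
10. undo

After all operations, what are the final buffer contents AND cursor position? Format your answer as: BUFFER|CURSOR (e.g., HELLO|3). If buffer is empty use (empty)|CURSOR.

After op 1 (backspace): buf='STDJH' cursor=0
After op 2 (right): buf='STDJH' cursor=1
After op 3 (right): buf='STDJH' cursor=2
After op 4 (insert('P')): buf='STPDJH' cursor=3
After op 5 (backspace): buf='STDJH' cursor=2
After op 6 (left): buf='STDJH' cursor=1
After op 7 (right): buf='STDJH' cursor=2
After op 8 (right): buf='STDJH' cursor=3
After op 9 (right): buf='STDJH' cursor=4
After op 10 (undo): buf='STPDJH' cursor=3

Answer: STPDJH|3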